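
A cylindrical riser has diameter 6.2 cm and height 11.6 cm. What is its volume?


Formula: V = pi * (D/2)^2 * H  (cylinder volume)
Radius = D/2 = 6.2/2 = 3.1 cm
V = pi * 3.1^2 * 11.6 = 350.2122 cm^3

350.2122 cm^3


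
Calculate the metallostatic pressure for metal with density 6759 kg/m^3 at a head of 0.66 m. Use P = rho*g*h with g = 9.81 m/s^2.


Formula: P = rho * g * h
rho * g = 6759 * 9.81 = 66305.79 N/m^3
P = 66305.79 * 0.66 = 43761.8214 Pa

Final answer: 43761.8214 Pa


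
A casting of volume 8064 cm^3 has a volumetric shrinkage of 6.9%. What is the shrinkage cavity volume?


Formula: V_shrink = V_casting * shrinkage_pct / 100
V_shrink = 8064 cm^3 * 6.9 / 100 = 556.4160 cm^3


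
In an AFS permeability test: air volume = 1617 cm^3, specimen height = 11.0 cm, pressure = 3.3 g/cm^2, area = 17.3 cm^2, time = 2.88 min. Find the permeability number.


Formula: Permeability Number P = (V * H) / (p * A * t)
Numerator: V * H = 1617 * 11.0 = 17787.0
Denominator: p * A * t = 3.3 * 17.3 * 2.88 = 164.4192
P = 17787.0 / 164.4192 = 108.1808

108.1808


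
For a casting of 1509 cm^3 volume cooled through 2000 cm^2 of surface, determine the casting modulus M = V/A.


Formula: Casting Modulus M = V / A
M = 1509 cm^3 / 2000 cm^2 = 0.7545 cm

0.7545 cm


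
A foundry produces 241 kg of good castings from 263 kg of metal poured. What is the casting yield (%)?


Formula: Casting Yield = (W_good / W_total) * 100
Yield = (241 kg / 263 kg) * 100 = 91.6350%

91.6350%


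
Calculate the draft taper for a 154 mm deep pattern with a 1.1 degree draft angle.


Formula: taper = depth * tan(draft_angle)
tan(1.1 deg) = 0.0192010
taper = 154 mm * 0.0192010 = 2.9570 mm

Answer: 2.9570 mm


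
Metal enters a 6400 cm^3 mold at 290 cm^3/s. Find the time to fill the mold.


Formula: t_fill = V_mold / Q_flow
t = 6400 cm^3 / 290 cm^3/s = 22.0690 s

Final answer: 22.0690 s


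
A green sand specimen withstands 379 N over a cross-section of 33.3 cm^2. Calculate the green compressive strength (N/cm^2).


Formula: Compressive Strength = Force / Area
Strength = 379 N / 33.3 cm^2 = 11.3814 N/cm^2

Final answer: 11.3814 N/cm^2


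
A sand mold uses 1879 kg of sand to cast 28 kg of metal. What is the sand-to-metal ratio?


Formula: Sand-to-Metal Ratio = W_sand / W_metal
Ratio = 1879 kg / 28 kg = 67.1071

Final answer: 67.1071


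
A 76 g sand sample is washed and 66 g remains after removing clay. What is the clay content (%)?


Formula: Clay% = (W_total - W_washed) / W_total * 100
Clay mass = 76 - 66 = 10 g
Clay% = 10 / 76 * 100 = 13.1579%


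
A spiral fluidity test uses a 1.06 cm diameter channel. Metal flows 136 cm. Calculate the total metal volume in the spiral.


Formula: V = pi * (d/2)^2 * L  (cylinder volume)
Radius = 1.06/2 = 0.53 cm
V = pi * 0.53^2 * 136 = 120.0164 cm^3

Answer: 120.0164 cm^3


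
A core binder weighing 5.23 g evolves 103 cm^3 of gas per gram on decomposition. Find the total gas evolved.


Formula: V_gas = W_binder * gas_evolution_rate
V = 5.23 g * 103 cm^3/g = 538.6900 cm^3


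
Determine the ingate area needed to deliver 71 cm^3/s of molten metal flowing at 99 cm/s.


Formula: A_ingate = Q / v  (continuity equation)
A = 71 cm^3/s / 99 cm/s = 0.7172 cm^2


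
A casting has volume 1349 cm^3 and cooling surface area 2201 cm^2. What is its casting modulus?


Formula: Casting Modulus M = V / A
M = 1349 cm^3 / 2201 cm^2 = 0.6129 cm


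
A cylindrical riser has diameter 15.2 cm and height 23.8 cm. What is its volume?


Formula: V = pi * (D/2)^2 * H  (cylinder volume)
Radius = D/2 = 15.2/2 = 7.6 cm
V = pi * 7.6^2 * 23.8 = 4318.7097 cm^3


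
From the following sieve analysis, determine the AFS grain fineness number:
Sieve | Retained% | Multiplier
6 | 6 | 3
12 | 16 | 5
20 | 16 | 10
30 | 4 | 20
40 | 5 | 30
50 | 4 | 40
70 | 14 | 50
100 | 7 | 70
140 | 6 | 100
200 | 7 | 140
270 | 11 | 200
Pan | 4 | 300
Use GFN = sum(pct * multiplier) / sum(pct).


Formula: GFN = sum(pct * multiplier) / sum(pct)
sum(pct * multiplier) = 6818
sum(pct) = 100
GFN = 6818 / 100 = 68.18

68.18


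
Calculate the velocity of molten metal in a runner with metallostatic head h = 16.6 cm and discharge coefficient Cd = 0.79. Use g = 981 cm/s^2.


Formula: v = Cd * sqrt(2 * g * h)  (Torricelli with discharge coefficient)
2*g*h = 2 * 981 * 16.6 = 32569.2 cm^2/s^2
sqrt(32569.2) = 180.46939 cm/s
v = 0.79 * 180.46939 = 142.5708 cm/s


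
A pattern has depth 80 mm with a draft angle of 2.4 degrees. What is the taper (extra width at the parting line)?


Formula: taper = depth * tan(draft_angle)
tan(2.4 deg) = 0.0419124
taper = 80 mm * 0.0419124 = 3.3530 mm

3.3530 mm


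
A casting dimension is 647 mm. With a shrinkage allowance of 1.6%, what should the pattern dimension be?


Formula: L_pattern = L_casting * (1 + shrinkage_rate/100)
Shrinkage factor = 1 + 1.6/100 = 1.016
L_pattern = 647 mm * 1.016 = 657.3520 mm

657.3520 mm


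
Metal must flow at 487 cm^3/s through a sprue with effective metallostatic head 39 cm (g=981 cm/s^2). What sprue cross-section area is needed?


Formula: v = sqrt(2*g*h), A = Q/v
Velocity: v = sqrt(2 * 981 * 39) = sqrt(76518) = 276.6189 cm/s
Sprue area: A = Q / v = 487 / 276.6189 = 1.7605 cm^2

Final answer: 1.7605 cm^2


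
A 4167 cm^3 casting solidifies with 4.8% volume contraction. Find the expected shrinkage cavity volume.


Formula: V_shrink = V_casting * shrinkage_pct / 100
V_shrink = 4167 cm^3 * 4.8 / 100 = 200.0160 cm^3

Final answer: 200.0160 cm^3


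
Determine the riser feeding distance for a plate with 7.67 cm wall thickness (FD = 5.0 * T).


Formula: FD = 5.0 * T  (riser feeding-distance rule)
FD = 5.0 * 7.67 cm = 38.3500 cm


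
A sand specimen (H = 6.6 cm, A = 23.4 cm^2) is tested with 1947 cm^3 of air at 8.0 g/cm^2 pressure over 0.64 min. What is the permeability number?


Formula: Permeability Number P = (V * H) / (p * A * t)
Numerator: V * H = 1947 * 6.6 = 12850.2
Denominator: p * A * t = 8.0 * 23.4 * 0.64 = 119.808
P = 12850.2 / 119.808 = 107.2566

Answer: 107.2566


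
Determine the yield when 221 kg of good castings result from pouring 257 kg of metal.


Formula: Casting Yield = (W_good / W_total) * 100
Yield = (221 kg / 257 kg) * 100 = 85.9922%

85.9922%


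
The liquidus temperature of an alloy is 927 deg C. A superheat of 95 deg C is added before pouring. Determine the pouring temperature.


Formula: T_pour = T_melt + Superheat
T_pour = 927 + 95 = 1022 deg C


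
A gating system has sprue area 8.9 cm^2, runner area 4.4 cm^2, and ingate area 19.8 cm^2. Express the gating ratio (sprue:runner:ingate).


Sprue:Runner:Ingate = 1 : 4.4/8.9 : 19.8/8.9 = 1:0.49:2.22

Final answer: 1:0.49:2.22


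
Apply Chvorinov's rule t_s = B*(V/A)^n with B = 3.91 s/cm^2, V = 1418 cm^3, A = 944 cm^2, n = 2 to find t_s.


Formula: t_s = B * (V/A)^n  (Chvorinov's rule, n=2)
Modulus M = V/A = 1418/944 = 1.502119 cm
M^2 = 1.502119^2 = 2.256361 cm^2
t_s = 3.91 * 2.256361 = 8.8224 s

8.8224 s


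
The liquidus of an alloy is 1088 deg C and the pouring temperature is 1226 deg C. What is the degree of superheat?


Formula: Superheat = T_pour - T_melt
Superheat = 1226 - 1088 = 138 deg C

138 deg C


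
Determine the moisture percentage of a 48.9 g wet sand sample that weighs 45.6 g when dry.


Formula: MC = (W_wet - W_dry) / W_wet * 100
Water mass = 48.9 - 45.6 = 3.3 g
MC = 3.3 / 48.9 * 100 = 6.7485%

Final answer: 6.7485%


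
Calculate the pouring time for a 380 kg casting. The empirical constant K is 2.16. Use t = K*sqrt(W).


Formula: t = K * sqrt(W)
sqrt(W) = sqrt(380) = 19.49359
t = 2.16 * 19.49359 = 42.1062 s

Answer: 42.1062 s


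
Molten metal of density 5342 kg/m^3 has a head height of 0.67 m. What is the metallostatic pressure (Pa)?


Formula: P = rho * g * h
rho * g = 5342 * 9.81 = 52405.02 N/m^3
P = 52405.02 * 0.67 = 35111.3634 Pa


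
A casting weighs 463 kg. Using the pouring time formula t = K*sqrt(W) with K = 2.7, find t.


Formula: t = K * sqrt(W)
sqrt(W) = sqrt(463) = 21.51743
t = 2.7 * 21.51743 = 58.0971 s

Answer: 58.0971 s


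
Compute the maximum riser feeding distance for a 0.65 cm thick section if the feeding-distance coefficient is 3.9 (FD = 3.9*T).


Formula: FD = 3.9 * T  (riser feeding-distance rule)
FD = 3.9 * 0.65 cm = 2.5350 cm


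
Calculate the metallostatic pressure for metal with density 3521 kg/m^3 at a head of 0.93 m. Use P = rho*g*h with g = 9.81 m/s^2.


Formula: P = rho * g * h
rho * g = 3521 * 9.81 = 34541.01 N/m^3
P = 34541.01 * 0.93 = 32123.1393 Pa

Answer: 32123.1393 Pa


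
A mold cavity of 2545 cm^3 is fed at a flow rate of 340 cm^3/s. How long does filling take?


Formula: t_fill = V_mold / Q_flow
t = 2545 cm^3 / 340 cm^3/s = 7.4853 s

Final answer: 7.4853 s


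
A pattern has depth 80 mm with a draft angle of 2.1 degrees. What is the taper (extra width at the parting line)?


Formula: taper = depth * tan(draft_angle)
tan(2.1 deg) = 0.0366683
taper = 80 mm * 0.0366683 = 2.9335 mm

Final answer: 2.9335 mm


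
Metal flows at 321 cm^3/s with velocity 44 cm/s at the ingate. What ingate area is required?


Formula: A_ingate = Q / v  (continuity equation)
A = 321 cm^3/s / 44 cm/s = 7.2955 cm^2

Final answer: 7.2955 cm^2


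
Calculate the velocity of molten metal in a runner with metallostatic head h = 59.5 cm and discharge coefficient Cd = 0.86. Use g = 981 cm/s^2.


Formula: v = Cd * sqrt(2 * g * h)  (Torricelli with discharge coefficient)
2*g*h = 2 * 981 * 59.5 = 116739.0 cm^2/s^2
sqrt(116739.0) = 341.67089 cm/s
v = 0.86 * 341.67089 = 293.8370 cm/s

Final answer: 293.8370 cm/s


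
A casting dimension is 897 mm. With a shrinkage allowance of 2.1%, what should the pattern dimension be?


Formula: L_pattern = L_casting * (1 + shrinkage_rate/100)
Shrinkage factor = 1 + 2.1/100 = 1.021
L_pattern = 897 mm * 1.021 = 915.8370 mm

Final answer: 915.8370 mm


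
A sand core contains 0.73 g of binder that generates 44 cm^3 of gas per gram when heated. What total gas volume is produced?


Formula: V_gas = W_binder * gas_evolution_rate
V = 0.73 g * 44 cm^3/g = 32.1200 cm^3

Final answer: 32.1200 cm^3


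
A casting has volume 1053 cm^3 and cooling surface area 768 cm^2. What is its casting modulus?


Formula: Casting Modulus M = V / A
M = 1053 cm^3 / 768 cm^2 = 1.3711 cm

Answer: 1.3711 cm


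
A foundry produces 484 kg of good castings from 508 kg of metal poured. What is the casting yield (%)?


Formula: Casting Yield = (W_good / W_total) * 100
Yield = (484 kg / 508 kg) * 100 = 95.2756%

Answer: 95.2756%


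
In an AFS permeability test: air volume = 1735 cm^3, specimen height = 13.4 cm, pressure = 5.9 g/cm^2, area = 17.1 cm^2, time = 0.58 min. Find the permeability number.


Formula: Permeability Number P = (V * H) / (p * A * t)
Numerator: V * H = 1735 * 13.4 = 23249.0
Denominator: p * A * t = 5.9 * 17.1 * 0.58 = 58.5162
P = 23249.0 / 58.5162 = 397.3088


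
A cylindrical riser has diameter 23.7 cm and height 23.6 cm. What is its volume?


Formula: V = pi * (D/2)^2 * H  (cylinder volume)
Radius = D/2 = 23.7/2 = 11.85 cm
V = pi * 11.85^2 * 23.6 = 10411.1469 cm^3


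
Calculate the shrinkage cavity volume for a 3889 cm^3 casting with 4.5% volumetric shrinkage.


Formula: V_shrink = V_casting * shrinkage_pct / 100
V_shrink = 3889 cm^3 * 4.5 / 100 = 175.0050 cm^3

Final answer: 175.0050 cm^3


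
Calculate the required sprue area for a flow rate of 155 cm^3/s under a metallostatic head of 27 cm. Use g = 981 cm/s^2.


Formula: v = sqrt(2*g*h), A = Q/v
Velocity: v = sqrt(2 * 981 * 27) = sqrt(52974) = 230.1608 cm/s
Sprue area: A = Q / v = 155 / 230.1608 = 0.6734 cm^2


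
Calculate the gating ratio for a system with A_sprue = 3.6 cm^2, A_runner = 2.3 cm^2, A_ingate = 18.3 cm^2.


Sprue:Runner:Ingate = 1 : 2.3/3.6 : 18.3/3.6 = 1:0.64:5.08

1:0.64:5.08


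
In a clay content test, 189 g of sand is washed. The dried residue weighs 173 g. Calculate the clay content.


Formula: Clay% = (W_total - W_washed) / W_total * 100
Clay mass = 189 - 173 = 16 g
Clay% = 16 / 189 * 100 = 8.4656%


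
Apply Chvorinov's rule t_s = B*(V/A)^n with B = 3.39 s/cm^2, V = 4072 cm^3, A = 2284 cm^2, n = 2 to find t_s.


Formula: t_s = B * (V/A)^n  (Chvorinov's rule, n=2)
Modulus M = V/A = 4072/2284 = 1.782837 cm
M^2 = 1.782837^2 = 3.178508 cm^2
t_s = 3.39 * 3.178508 = 10.7751 s

Final answer: 10.7751 s


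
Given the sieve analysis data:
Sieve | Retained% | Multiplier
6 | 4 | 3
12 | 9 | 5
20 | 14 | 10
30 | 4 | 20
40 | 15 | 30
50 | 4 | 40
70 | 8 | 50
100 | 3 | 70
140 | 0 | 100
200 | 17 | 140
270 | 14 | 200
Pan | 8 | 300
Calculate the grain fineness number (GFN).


Formula: GFN = sum(pct * multiplier) / sum(pct)
sum(pct * multiplier) = 9077
sum(pct) = 100
GFN = 9077 / 100 = 90.77

Final answer: 90.77


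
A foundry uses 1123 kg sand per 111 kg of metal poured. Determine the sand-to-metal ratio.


Formula: Sand-to-Metal Ratio = W_sand / W_metal
Ratio = 1123 kg / 111 kg = 10.1171


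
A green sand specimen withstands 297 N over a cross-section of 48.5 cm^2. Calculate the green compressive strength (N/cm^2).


Formula: Compressive Strength = Force / Area
Strength = 297 N / 48.5 cm^2 = 6.1237 N/cm^2

Final answer: 6.1237 N/cm^2


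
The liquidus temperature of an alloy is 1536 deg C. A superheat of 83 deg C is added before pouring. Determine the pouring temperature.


Formula: T_pour = T_melt + Superheat
T_pour = 1536 + 83 = 1619 deg C

Final answer: 1619 deg C


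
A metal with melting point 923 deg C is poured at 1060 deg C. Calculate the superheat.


Formula: Superheat = T_pour - T_melt
Superheat = 1060 - 923 = 137 deg C

Final answer: 137 deg C


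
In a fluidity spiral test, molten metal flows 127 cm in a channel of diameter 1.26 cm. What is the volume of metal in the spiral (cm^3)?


Formula: V = pi * (d/2)^2 * L  (cylinder volume)
Radius = 1.26/2 = 0.63 cm
V = pi * 0.63^2 * 127 = 158.3561 cm^3


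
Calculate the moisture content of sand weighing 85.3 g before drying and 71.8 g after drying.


Formula: MC = (W_wet - W_dry) / W_wet * 100
Water mass = 85.3 - 71.8 = 13.5 g
MC = 13.5 / 85.3 * 100 = 15.8265%

Final answer: 15.8265%


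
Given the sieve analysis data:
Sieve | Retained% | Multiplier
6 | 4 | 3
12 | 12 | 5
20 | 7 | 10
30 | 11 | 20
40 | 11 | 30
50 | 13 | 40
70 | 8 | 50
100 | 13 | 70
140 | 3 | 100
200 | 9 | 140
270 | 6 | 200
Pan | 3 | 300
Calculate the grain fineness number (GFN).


Formula: GFN = sum(pct * multiplier) / sum(pct)
sum(pct * multiplier) = 6182
sum(pct) = 100
GFN = 6182 / 100 = 61.82


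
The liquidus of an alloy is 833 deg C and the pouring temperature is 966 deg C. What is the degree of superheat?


Formula: Superheat = T_pour - T_melt
Superheat = 966 - 833 = 133 deg C

133 deg C


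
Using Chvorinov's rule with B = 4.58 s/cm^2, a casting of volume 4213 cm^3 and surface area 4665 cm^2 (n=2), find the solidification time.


Formula: t_s = B * (V/A)^n  (Chvorinov's rule, n=2)
Modulus M = V/A = 4213/4665 = 0.903108 cm
M^2 = 0.903108^2 = 0.815604 cm^2
t_s = 4.58 * 0.815604 = 3.7355 s


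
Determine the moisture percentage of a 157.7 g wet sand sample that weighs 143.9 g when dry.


Formula: MC = (W_wet - W_dry) / W_wet * 100
Water mass = 157.7 - 143.9 = 13.8 g
MC = 13.8 / 157.7 * 100 = 8.7508%

Answer: 8.7508%


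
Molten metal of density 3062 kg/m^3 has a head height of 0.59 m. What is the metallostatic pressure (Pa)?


Formula: P = rho * g * h
rho * g = 3062 * 9.81 = 30038.22 N/m^3
P = 30038.22 * 0.59 = 17722.5498 Pa


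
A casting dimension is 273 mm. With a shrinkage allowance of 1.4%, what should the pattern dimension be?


Formula: L_pattern = L_casting * (1 + shrinkage_rate/100)
Shrinkage factor = 1 + 1.4/100 = 1.014
L_pattern = 273 mm * 1.014 = 276.8220 mm

Answer: 276.8220 mm


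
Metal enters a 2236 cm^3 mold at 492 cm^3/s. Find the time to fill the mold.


Formula: t_fill = V_mold / Q_flow
t = 2236 cm^3 / 492 cm^3/s = 4.5447 s

Final answer: 4.5447 s


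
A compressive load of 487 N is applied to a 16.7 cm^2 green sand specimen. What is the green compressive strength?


Formula: Compressive Strength = Force / Area
Strength = 487 N / 16.7 cm^2 = 29.1617 N/cm^2


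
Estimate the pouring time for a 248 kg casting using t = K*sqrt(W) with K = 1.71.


Formula: t = K * sqrt(W)
sqrt(W) = sqrt(248) = 15.74802
t = 1.71 * 15.74802 = 26.9291 s

Final answer: 26.9291 s


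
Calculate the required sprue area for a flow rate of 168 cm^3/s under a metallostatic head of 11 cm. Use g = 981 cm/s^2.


Formula: v = sqrt(2*g*h), A = Q/v
Velocity: v = sqrt(2 * 981 * 11) = sqrt(21582) = 146.9081 cm/s
Sprue area: A = Q / v = 168 / 146.9081 = 1.1436 cm^2

Final answer: 1.1436 cm^2


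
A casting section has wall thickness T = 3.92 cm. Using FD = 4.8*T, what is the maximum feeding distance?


Formula: FD = 4.8 * T  (riser feeding-distance rule)
FD = 4.8 * 3.92 cm = 18.8160 cm

18.8160 cm


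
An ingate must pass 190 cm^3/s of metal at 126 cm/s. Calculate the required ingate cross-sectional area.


Formula: A_ingate = Q / v  (continuity equation)
A = 190 cm^3/s / 126 cm/s = 1.5079 cm^2


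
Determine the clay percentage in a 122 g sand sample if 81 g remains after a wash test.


Formula: Clay% = (W_total - W_washed) / W_total * 100
Clay mass = 122 - 81 = 41 g
Clay% = 41 / 122 * 100 = 33.6066%


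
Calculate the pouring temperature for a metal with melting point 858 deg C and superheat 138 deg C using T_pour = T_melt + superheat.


Formula: T_pour = T_melt + Superheat
T_pour = 858 + 138 = 996 deg C


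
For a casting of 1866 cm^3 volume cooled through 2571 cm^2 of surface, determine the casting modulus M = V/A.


Formula: Casting Modulus M = V / A
M = 1866 cm^3 / 2571 cm^2 = 0.7258 cm

0.7258 cm


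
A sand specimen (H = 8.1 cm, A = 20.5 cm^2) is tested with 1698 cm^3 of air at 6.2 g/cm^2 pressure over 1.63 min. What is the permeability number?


Formula: Permeability Number P = (V * H) / (p * A * t)
Numerator: V * H = 1698 * 8.1 = 13753.8
Denominator: p * A * t = 6.2 * 20.5 * 1.63 = 207.173
P = 13753.8 / 207.173 = 66.3880


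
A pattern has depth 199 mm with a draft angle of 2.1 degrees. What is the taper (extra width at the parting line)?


Formula: taper = depth * tan(draft_angle)
tan(2.1 deg) = 0.0366683
taper = 199 mm * 0.0366683 = 7.2970 mm


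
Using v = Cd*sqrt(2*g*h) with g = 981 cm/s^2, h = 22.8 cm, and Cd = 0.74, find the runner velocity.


Formula: v = Cd * sqrt(2 * g * h)  (Torricelli with discharge coefficient)
2*g*h = 2 * 981 * 22.8 = 44733.6 cm^2/s^2
sqrt(44733.6) = 211.50319 cm/s
v = 0.74 * 211.50319 = 156.5124 cm/s

Final answer: 156.5124 cm/s


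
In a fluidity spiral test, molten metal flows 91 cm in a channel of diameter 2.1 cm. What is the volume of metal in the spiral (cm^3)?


Formula: V = pi * (d/2)^2 * L  (cylinder volume)
Radius = 2.1/2 = 1.05 cm
V = pi * 1.05^2 * 91 = 315.1881 cm^3

Answer: 315.1881 cm^3


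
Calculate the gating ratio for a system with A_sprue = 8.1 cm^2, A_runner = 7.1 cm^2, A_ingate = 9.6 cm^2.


Sprue:Runner:Ingate = 1 : 7.1/8.1 : 9.6/8.1 = 1:0.88:1.19

1:0.88:1.19


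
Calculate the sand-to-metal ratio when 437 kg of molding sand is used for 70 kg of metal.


Formula: Sand-to-Metal Ratio = W_sand / W_metal
Ratio = 437 kg / 70 kg = 6.2429


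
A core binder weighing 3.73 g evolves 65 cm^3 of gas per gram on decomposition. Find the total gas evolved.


Formula: V_gas = W_binder * gas_evolution_rate
V = 3.73 g * 65 cm^3/g = 242.4500 cm^3

Final answer: 242.4500 cm^3


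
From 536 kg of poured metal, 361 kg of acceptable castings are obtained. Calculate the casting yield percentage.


Formula: Casting Yield = (W_good / W_total) * 100
Yield = (361 kg / 536 kg) * 100 = 67.3507%


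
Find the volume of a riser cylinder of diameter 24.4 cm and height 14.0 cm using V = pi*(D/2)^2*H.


Formula: V = pi * (D/2)^2 * H  (cylinder volume)
Radius = D/2 = 24.4/2 = 12.2 cm
V = pi * 12.2^2 * 14.0 = 6546.3251 cm^3


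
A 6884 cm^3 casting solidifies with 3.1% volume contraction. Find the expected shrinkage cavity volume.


Formula: V_shrink = V_casting * shrinkage_pct / 100
V_shrink = 6884 cm^3 * 3.1 / 100 = 213.4040 cm^3

213.4040 cm^3


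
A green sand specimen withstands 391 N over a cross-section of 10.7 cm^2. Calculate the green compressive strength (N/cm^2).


Formula: Compressive Strength = Force / Area
Strength = 391 N / 10.7 cm^2 = 36.5421 N/cm^2


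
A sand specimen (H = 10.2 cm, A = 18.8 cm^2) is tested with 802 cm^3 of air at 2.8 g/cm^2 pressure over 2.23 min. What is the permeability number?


Formula: Permeability Number P = (V * H) / (p * A * t)
Numerator: V * H = 802 * 10.2 = 8180.4
Denominator: p * A * t = 2.8 * 18.8 * 2.23 = 117.3872
P = 8180.4 / 117.3872 = 69.6873

Answer: 69.6873


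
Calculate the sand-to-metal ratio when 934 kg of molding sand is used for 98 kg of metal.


Formula: Sand-to-Metal Ratio = W_sand / W_metal
Ratio = 934 kg / 98 kg = 9.5306

Answer: 9.5306


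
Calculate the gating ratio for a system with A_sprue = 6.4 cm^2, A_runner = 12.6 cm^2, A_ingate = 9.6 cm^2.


Sprue:Runner:Ingate = 1 : 12.6/6.4 : 9.6/6.4 = 1:1.97:1.50

1:1.97:1.50


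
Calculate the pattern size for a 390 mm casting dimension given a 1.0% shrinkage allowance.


Formula: L_pattern = L_casting * (1 + shrinkage_rate/100)
Shrinkage factor = 1 + 1.0/100 = 1.01
L_pattern = 390 mm * 1.01 = 393.9000 mm

Final answer: 393.9000 mm


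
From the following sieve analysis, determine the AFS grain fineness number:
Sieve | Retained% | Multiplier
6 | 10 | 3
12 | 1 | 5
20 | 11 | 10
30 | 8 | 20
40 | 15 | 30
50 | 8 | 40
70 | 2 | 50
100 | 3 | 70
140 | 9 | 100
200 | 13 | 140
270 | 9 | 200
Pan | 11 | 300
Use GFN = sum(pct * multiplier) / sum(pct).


Formula: GFN = sum(pct * multiplier) / sum(pct)
sum(pct * multiplier) = 9205
sum(pct) = 100
GFN = 9205 / 100 = 92.05

92.05


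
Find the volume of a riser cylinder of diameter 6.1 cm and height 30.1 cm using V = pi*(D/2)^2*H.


Formula: V = pi * (D/2)^2 * H  (cylinder volume)
Radius = D/2 = 6.1/2 = 3.05 cm
V = pi * 3.05^2 * 30.1 = 879.6624 cm^3

Answer: 879.6624 cm^3


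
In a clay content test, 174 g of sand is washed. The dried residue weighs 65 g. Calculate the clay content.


Formula: Clay% = (W_total - W_washed) / W_total * 100
Clay mass = 174 - 65 = 109 g
Clay% = 109 / 174 * 100 = 62.6437%

62.6437%


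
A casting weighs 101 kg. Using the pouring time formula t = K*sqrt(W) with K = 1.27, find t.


Formula: t = K * sqrt(W)
sqrt(W) = sqrt(101) = 10.04988
t = 1.27 * 10.04988 = 12.7633 s

Answer: 12.7633 s


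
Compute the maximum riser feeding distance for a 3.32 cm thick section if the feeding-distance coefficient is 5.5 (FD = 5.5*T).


Formula: FD = 5.5 * T  (riser feeding-distance rule)
FD = 5.5 * 3.32 cm = 18.2600 cm

Answer: 18.2600 cm


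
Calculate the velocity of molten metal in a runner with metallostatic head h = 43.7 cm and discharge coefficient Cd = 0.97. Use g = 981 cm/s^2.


Formula: v = Cd * sqrt(2 * g * h)  (Torricelli with discharge coefficient)
2*g*h = 2 * 981 * 43.7 = 85739.4 cm^2/s^2
sqrt(85739.4) = 292.81291 cm/s
v = 0.97 * 292.81291 = 284.0285 cm/s

Final answer: 284.0285 cm/s


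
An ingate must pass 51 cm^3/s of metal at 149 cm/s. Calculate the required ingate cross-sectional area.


Formula: A_ingate = Q / v  (continuity equation)
A = 51 cm^3/s / 149 cm/s = 0.3423 cm^2

Answer: 0.3423 cm^2


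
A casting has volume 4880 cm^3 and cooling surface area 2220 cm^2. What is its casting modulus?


Formula: Casting Modulus M = V / A
M = 4880 cm^3 / 2220 cm^2 = 2.1982 cm

2.1982 cm


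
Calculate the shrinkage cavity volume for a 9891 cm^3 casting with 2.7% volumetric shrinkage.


Formula: V_shrink = V_casting * shrinkage_pct / 100
V_shrink = 9891 cm^3 * 2.7 / 100 = 267.0570 cm^3


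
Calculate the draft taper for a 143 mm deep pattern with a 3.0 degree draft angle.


Formula: taper = depth * tan(draft_angle)
tan(3.0 deg) = 0.0524078
taper = 143 mm * 0.0524078 = 7.4943 mm

Final answer: 7.4943 mm


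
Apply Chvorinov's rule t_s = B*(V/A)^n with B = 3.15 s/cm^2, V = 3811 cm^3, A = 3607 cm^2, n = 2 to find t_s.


Formula: t_s = B * (V/A)^n  (Chvorinov's rule, n=2)
Modulus M = V/A = 3811/3607 = 1.056557 cm
M^2 = 1.056557^2 = 1.116313 cm^2
t_s = 3.15 * 1.116313 = 3.5164 s

3.5164 s


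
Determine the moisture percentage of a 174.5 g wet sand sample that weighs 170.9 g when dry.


Formula: MC = (W_wet - W_dry) / W_wet * 100
Water mass = 174.5 - 170.9 = 3.6 g
MC = 3.6 / 174.5 * 100 = 2.0630%

2.0630%


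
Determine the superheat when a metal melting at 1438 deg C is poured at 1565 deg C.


Formula: Superheat = T_pour - T_melt
Superheat = 1565 - 1438 = 127 deg C

127 deg C


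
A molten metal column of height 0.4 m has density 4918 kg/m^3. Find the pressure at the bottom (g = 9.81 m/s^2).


Formula: P = rho * g * h
rho * g = 4918 * 9.81 = 48245.58 N/m^3
P = 48245.58 * 0.4 = 19298.2320 Pa

Final answer: 19298.2320 Pa


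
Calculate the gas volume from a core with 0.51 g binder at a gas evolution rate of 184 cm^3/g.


Formula: V_gas = W_binder * gas_evolution_rate
V = 0.51 g * 184 cm^3/g = 93.8400 cm^3

93.8400 cm^3


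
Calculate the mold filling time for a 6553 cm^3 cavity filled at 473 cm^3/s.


Formula: t_fill = V_mold / Q_flow
t = 6553 cm^3 / 473 cm^3/s = 13.8541 s

13.8541 s


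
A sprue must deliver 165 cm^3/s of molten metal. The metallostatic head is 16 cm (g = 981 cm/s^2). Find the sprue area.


Formula: v = sqrt(2*g*h), A = Q/v
Velocity: v = sqrt(2 * 981 * 16) = sqrt(31392) = 177.1779 cm/s
Sprue area: A = Q / v = 165 / 177.1779 = 0.9313 cm^2

Final answer: 0.9313 cm^2


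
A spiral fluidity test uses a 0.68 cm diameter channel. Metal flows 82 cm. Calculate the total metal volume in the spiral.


Formula: V = pi * (d/2)^2 * L  (cylinder volume)
Radius = 0.68/2 = 0.34 cm
V = pi * 0.34^2 * 82 = 29.7798 cm^3

Answer: 29.7798 cm^3


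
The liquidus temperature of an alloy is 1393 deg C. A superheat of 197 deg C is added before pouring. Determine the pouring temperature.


Formula: T_pour = T_melt + Superheat
T_pour = 1393 + 197 = 1590 deg C

Answer: 1590 deg C


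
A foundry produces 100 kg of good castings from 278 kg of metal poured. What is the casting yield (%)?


Formula: Casting Yield = (W_good / W_total) * 100
Yield = (100 kg / 278 kg) * 100 = 35.9712%

Final answer: 35.9712%


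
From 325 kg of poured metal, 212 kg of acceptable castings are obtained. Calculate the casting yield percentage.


Formula: Casting Yield = (W_good / W_total) * 100
Yield = (212 kg / 325 kg) * 100 = 65.2308%

Answer: 65.2308%


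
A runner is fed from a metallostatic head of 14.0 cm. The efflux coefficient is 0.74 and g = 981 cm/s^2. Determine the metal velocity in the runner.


Formula: v = Cd * sqrt(2 * g * h)  (Torricelli with discharge coefficient)
2*g*h = 2 * 981 * 14.0 = 27468.0 cm^2/s^2
sqrt(27468.0) = 165.73473 cm/s
v = 0.74 * 165.73473 = 122.6437 cm/s


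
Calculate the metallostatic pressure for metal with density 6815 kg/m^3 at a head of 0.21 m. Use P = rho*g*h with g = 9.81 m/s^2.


Formula: P = rho * g * h
rho * g = 6815 * 9.81 = 66855.15 N/m^3
P = 66855.15 * 0.21 = 14039.5815 Pa


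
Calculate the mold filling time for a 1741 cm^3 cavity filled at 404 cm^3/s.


Formula: t_fill = V_mold / Q_flow
t = 1741 cm^3 / 404 cm^3/s = 4.3094 s

Final answer: 4.3094 s


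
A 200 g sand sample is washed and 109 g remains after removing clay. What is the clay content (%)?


Formula: Clay% = (W_total - W_washed) / W_total * 100
Clay mass = 200 - 109 = 91 g
Clay% = 91 / 200 * 100 = 45.5000%

Answer: 45.5000%


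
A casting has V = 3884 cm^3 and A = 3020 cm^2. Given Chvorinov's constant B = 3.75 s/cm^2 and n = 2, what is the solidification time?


Formula: t_s = B * (V/A)^n  (Chvorinov's rule, n=2)
Modulus M = V/A = 3884/3020 = 1.286093 cm
M^2 = 1.286093^2 = 1.654035 cm^2
t_s = 3.75 * 1.654035 = 6.2026 s


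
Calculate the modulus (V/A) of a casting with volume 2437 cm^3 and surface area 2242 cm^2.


Formula: Casting Modulus M = V / A
M = 2437 cm^3 / 2242 cm^2 = 1.0870 cm


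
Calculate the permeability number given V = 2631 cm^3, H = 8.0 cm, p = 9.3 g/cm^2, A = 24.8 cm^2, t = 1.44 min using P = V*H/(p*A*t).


Formula: Permeability Number P = (V * H) / (p * A * t)
Numerator: V * H = 2631 * 8.0 = 21048.0
Denominator: p * A * t = 9.3 * 24.8 * 1.44 = 332.1216
P = 21048.0 / 332.1216 = 63.3744

Answer: 63.3744


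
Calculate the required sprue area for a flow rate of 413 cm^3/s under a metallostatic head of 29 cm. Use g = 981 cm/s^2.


Formula: v = sqrt(2*g*h), A = Q/v
Velocity: v = sqrt(2 * 981 * 29) = sqrt(56898) = 238.5330 cm/s
Sprue area: A = Q / v = 413 / 238.5330 = 1.7314 cm^2

1.7314 cm^2


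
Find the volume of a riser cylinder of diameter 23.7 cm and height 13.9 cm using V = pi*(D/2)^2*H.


Formula: V = pi * (D/2)^2 * H  (cylinder volume)
Radius = D/2 = 23.7/2 = 11.85 cm
V = pi * 11.85^2 * 13.9 = 6131.9891 cm^3

6131.9891 cm^3


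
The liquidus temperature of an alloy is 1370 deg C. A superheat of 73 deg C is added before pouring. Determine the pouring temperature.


Formula: T_pour = T_melt + Superheat
T_pour = 1370 + 73 = 1443 deg C


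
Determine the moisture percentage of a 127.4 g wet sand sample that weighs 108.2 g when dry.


Formula: MC = (W_wet - W_dry) / W_wet * 100
Water mass = 127.4 - 108.2 = 19.2 g
MC = 19.2 / 127.4 * 100 = 15.0706%


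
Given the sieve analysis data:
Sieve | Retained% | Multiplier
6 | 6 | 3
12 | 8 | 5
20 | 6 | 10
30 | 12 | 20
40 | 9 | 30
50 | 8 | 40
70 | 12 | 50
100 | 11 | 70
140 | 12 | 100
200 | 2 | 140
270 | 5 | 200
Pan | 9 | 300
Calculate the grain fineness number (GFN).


Formula: GFN = sum(pct * multiplier) / sum(pct)
sum(pct * multiplier) = 7498
sum(pct) = 100
GFN = 7498 / 100 = 74.98

74.98


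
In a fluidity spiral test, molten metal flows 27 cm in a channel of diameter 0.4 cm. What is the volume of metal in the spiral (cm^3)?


Formula: V = pi * (d/2)^2 * L  (cylinder volume)
Radius = 0.4/2 = 0.2 cm
V = pi * 0.2^2 * 27 = 3.3929 cm^3

Final answer: 3.3929 cm^3


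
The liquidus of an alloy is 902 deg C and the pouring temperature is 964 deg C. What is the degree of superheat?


Formula: Superheat = T_pour - T_melt
Superheat = 964 - 902 = 62 deg C


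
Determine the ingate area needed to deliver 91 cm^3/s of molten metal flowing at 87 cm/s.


Formula: A_ingate = Q / v  (continuity equation)
A = 91 cm^3/s / 87 cm/s = 1.0460 cm^2

1.0460 cm^2


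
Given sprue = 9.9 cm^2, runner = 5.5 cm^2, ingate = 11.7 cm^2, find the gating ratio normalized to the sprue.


Sprue:Runner:Ingate = 1 : 5.5/9.9 : 11.7/9.9 = 1:0.56:1.18

Answer: 1:0.56:1.18


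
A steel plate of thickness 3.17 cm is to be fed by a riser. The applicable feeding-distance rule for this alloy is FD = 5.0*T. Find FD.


Formula: FD = 5.0 * T  (riser feeding-distance rule)
FD = 5.0 * 3.17 cm = 15.8500 cm

Final answer: 15.8500 cm


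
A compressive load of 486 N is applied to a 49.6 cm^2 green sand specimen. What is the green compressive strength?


Formula: Compressive Strength = Force / Area
Strength = 486 N / 49.6 cm^2 = 9.7984 N/cm^2


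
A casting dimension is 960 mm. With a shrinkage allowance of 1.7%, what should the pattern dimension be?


Formula: L_pattern = L_casting * (1 + shrinkage_rate/100)
Shrinkage factor = 1 + 1.7/100 = 1.017
L_pattern = 960 mm * 1.017 = 976.3200 mm

Answer: 976.3200 mm


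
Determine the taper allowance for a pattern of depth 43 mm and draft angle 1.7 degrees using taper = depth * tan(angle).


Formula: taper = depth * tan(draft_angle)
tan(1.7 deg) = 0.0296793
taper = 43 mm * 0.0296793 = 1.2762 mm

1.2762 mm


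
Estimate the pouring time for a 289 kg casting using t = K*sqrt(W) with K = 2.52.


Formula: t = K * sqrt(W)
sqrt(W) = sqrt(289) = 17.00000
t = 2.52 * 17.00000 = 42.8400 s


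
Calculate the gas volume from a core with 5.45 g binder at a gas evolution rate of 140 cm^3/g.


Formula: V_gas = W_binder * gas_evolution_rate
V = 5.45 g * 140 cm^3/g = 763.0000 cm^3

Answer: 763.0000 cm^3


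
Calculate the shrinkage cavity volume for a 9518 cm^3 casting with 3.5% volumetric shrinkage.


Formula: V_shrink = V_casting * shrinkage_pct / 100
V_shrink = 9518 cm^3 * 3.5 / 100 = 333.1300 cm^3

Answer: 333.1300 cm^3


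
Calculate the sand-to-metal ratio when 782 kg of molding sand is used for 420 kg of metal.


Formula: Sand-to-Metal Ratio = W_sand / W_metal
Ratio = 782 kg / 420 kg = 1.8619


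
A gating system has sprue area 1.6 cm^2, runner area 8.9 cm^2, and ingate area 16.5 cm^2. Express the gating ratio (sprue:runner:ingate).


Sprue:Runner:Ingate = 1 : 8.9/1.6 : 16.5/1.6 = 1:5.56:10.31

Answer: 1:5.56:10.31


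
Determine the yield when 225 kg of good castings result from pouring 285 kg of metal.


Formula: Casting Yield = (W_good / W_total) * 100
Yield = (225 kg / 285 kg) * 100 = 78.9474%

Answer: 78.9474%


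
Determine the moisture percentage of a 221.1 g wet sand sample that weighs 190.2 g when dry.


Formula: MC = (W_wet - W_dry) / W_wet * 100
Water mass = 221.1 - 190.2 = 30.9 g
MC = 30.9 / 221.1 * 100 = 13.9756%

Answer: 13.9756%


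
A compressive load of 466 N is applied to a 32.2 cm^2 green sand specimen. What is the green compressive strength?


Formula: Compressive Strength = Force / Area
Strength = 466 N / 32.2 cm^2 = 14.4720 N/cm^2

Final answer: 14.4720 N/cm^2


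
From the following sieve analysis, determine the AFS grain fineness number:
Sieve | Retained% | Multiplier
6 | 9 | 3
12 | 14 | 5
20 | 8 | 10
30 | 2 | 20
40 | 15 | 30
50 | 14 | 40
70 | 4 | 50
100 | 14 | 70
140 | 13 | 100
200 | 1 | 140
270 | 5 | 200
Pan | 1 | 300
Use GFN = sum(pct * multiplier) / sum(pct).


Formula: GFN = sum(pct * multiplier) / sum(pct)
sum(pct * multiplier) = 5147
sum(pct) = 100
GFN = 5147 / 100 = 51.47

Answer: 51.47


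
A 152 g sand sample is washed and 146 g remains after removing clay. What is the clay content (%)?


Formula: Clay% = (W_total - W_washed) / W_total * 100
Clay mass = 152 - 146 = 6 g
Clay% = 6 / 152 * 100 = 3.9474%

Answer: 3.9474%


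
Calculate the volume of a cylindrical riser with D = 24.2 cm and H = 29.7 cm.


Formula: V = pi * (D/2)^2 * H  (cylinder volume)
Radius = D/2 = 24.2/2 = 12.1 cm
V = pi * 12.1^2 * 29.7 = 13660.8292 cm^3

Answer: 13660.8292 cm^3


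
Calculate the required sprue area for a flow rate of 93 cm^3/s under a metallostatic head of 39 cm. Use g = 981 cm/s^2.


Formula: v = sqrt(2*g*h), A = Q/v
Velocity: v = sqrt(2 * 981 * 39) = sqrt(76518) = 276.6189 cm/s
Sprue area: A = Q / v = 93 / 276.6189 = 0.3362 cm^2

0.3362 cm^2


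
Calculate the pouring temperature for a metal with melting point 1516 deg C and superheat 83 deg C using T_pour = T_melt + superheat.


Formula: T_pour = T_melt + Superheat
T_pour = 1516 + 83 = 1599 deg C

Answer: 1599 deg C


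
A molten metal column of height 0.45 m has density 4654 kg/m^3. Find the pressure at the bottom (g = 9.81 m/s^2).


Formula: P = rho * g * h
rho * g = 4654 * 9.81 = 45655.74 N/m^3
P = 45655.74 * 0.45 = 20545.0830 Pa

Final answer: 20545.0830 Pa


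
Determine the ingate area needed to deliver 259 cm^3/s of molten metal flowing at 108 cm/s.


Formula: A_ingate = Q / v  (continuity equation)
A = 259 cm^3/s / 108 cm/s = 2.3981 cm^2

Final answer: 2.3981 cm^2


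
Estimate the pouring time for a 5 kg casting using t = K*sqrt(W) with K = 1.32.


Formula: t = K * sqrt(W)
sqrt(W) = sqrt(5) = 2.23607
t = 1.32 * 2.23607 = 2.9516 s


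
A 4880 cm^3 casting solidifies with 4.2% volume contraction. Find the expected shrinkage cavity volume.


Formula: V_shrink = V_casting * shrinkage_pct / 100
V_shrink = 4880 cm^3 * 4.2 / 100 = 204.9600 cm^3

Answer: 204.9600 cm^3


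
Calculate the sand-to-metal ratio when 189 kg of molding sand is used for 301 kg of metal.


Formula: Sand-to-Metal Ratio = W_sand / W_metal
Ratio = 189 kg / 301 kg = 0.6279

Answer: 0.6279


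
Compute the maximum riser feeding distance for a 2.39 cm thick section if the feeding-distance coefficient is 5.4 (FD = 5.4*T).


Formula: FD = 5.4 * T  (riser feeding-distance rule)
FD = 5.4 * 2.39 cm = 12.9060 cm

Answer: 12.9060 cm


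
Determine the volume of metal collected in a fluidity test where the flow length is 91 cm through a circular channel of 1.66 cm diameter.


Formula: V = pi * (d/2)^2 * L  (cylinder volume)
Radius = 1.66/2 = 0.83 cm
V = pi * 0.83^2 * 91 = 196.9461 cm^3

196.9461 cm^3


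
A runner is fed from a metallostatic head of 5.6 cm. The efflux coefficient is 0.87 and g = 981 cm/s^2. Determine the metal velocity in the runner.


Formula: v = Cd * sqrt(2 * g * h)  (Torricelli with discharge coefficient)
2*g*h = 2 * 981 * 5.6 = 10987.2 cm^2/s^2
sqrt(10987.2) = 104.81985 cm/s
v = 0.87 * 104.81985 = 91.1933 cm/s


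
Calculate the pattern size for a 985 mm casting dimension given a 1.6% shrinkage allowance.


Formula: L_pattern = L_casting * (1 + shrinkage_rate/100)
Shrinkage factor = 1 + 1.6/100 = 1.016
L_pattern = 985 mm * 1.016 = 1000.7600 mm

Answer: 1000.7600 mm


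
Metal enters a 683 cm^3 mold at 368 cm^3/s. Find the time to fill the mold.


Formula: t_fill = V_mold / Q_flow
t = 683 cm^3 / 368 cm^3/s = 1.8560 s

1.8560 s


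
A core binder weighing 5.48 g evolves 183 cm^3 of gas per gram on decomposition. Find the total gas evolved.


Formula: V_gas = W_binder * gas_evolution_rate
V = 5.48 g * 183 cm^3/g = 1002.8400 cm^3


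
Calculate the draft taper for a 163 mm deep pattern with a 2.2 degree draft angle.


Formula: taper = depth * tan(draft_angle)
tan(2.2 deg) = 0.0384161
taper = 163 mm * 0.0384161 = 6.2618 mm

Final answer: 6.2618 mm


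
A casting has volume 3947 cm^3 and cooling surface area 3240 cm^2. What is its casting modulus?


Formula: Casting Modulus M = V / A
M = 3947 cm^3 / 3240 cm^2 = 1.2182 cm

1.2182 cm


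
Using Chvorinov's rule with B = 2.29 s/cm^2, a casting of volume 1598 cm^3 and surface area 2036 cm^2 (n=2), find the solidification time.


Formula: t_s = B * (V/A)^n  (Chvorinov's rule, n=2)
Modulus M = V/A = 1598/2036 = 0.784872 cm
M^2 = 0.784872^2 = 0.616024 cm^2
t_s = 2.29 * 0.616024 = 1.4107 s

1.4107 s


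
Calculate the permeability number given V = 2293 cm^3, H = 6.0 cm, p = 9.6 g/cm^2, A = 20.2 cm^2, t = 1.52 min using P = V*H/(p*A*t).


Formula: Permeability Number P = (V * H) / (p * A * t)
Numerator: V * H = 2293 * 6.0 = 13758.0
Denominator: p * A * t = 9.6 * 20.2 * 1.52 = 294.7584
P = 13758.0 / 294.7584 = 46.6755

Answer: 46.6755


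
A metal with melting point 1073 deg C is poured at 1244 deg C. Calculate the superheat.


Formula: Superheat = T_pour - T_melt
Superheat = 1244 - 1073 = 171 deg C

171 deg C


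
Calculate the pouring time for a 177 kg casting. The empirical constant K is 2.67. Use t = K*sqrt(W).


Formula: t = K * sqrt(W)
sqrt(W) = sqrt(177) = 13.30413
t = 2.67 * 13.30413 = 35.5220 s

Final answer: 35.5220 s


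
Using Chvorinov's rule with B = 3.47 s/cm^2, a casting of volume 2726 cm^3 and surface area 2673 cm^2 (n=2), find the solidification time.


Formula: t_s = B * (V/A)^n  (Chvorinov's rule, n=2)
Modulus M = V/A = 2726/2673 = 1.019828 cm
M^2 = 1.019828^2 = 1.040049 cm^2
t_s = 3.47 * 1.040049 = 3.6090 s


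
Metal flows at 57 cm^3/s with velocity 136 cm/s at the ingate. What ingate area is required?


Formula: A_ingate = Q / v  (continuity equation)
A = 57 cm^3/s / 136 cm/s = 0.4191 cm^2

Final answer: 0.4191 cm^2
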